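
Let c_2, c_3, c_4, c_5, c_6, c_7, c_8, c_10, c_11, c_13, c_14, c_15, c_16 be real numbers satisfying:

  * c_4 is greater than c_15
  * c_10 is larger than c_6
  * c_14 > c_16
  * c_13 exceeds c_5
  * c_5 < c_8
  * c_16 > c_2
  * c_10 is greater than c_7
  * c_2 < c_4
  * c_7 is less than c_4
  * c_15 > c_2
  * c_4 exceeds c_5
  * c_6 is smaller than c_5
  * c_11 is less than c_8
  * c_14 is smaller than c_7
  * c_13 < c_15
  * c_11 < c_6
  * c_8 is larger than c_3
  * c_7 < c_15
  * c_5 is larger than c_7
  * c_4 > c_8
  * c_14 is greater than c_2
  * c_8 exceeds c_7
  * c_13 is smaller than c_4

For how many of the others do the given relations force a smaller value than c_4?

11

The elements the relations force below c_4 are c_3, c_2, c_16, c_14, c_7, c_11, c_6, c_5, c_13, c_8, c_15 — no chain reaches any other.
That is 11.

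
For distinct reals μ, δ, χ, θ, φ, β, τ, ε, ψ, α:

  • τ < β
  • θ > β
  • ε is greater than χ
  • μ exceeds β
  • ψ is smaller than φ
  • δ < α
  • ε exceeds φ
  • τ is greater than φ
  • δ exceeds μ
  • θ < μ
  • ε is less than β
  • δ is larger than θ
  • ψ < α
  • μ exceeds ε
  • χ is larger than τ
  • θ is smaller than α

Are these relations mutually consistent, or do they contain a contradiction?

consistent

The single ordering ψ < φ < τ < χ < ε < β < θ < μ < δ < α satisfies every listed relation, so no contradiction arises.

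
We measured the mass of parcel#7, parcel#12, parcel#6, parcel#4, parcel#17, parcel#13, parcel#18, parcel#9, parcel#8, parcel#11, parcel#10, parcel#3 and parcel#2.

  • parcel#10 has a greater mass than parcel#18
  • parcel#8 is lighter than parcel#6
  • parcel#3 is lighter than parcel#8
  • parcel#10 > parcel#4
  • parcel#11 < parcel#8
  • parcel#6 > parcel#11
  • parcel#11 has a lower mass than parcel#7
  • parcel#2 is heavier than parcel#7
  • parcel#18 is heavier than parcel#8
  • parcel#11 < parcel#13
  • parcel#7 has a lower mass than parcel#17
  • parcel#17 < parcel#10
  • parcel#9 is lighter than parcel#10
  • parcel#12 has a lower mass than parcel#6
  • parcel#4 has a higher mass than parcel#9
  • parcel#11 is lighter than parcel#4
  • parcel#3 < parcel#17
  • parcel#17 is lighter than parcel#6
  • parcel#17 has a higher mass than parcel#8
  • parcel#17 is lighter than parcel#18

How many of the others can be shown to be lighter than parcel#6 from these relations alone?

From parcel#6 the given relations immediately reach parcel#11, parcel#8, parcel#12, parcel#17.
From those, parcel#3, parcel#7 — 6 in total.
No other element is forced below parcel#6 by the given relations, so the count is 6.

6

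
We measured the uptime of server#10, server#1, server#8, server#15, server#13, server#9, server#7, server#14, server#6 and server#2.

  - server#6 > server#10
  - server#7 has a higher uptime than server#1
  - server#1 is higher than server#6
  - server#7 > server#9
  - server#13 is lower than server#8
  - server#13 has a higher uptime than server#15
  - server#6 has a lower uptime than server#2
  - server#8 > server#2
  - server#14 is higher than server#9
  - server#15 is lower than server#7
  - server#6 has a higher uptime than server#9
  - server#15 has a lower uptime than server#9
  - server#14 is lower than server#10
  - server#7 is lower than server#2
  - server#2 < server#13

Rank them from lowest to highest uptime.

The consecutive links are each given: server#15 < server#9; server#9 < server#14; server#14 < server#10; server#10 < server#6; server#6 < server#1; server#1 < server#7; server#7 < server#2; server#2 < server#13; server#13 < server#8.

server#15 < server#9 < server#14 < server#10 < server#6 < server#1 < server#7 < server#2 < server#13 < server#8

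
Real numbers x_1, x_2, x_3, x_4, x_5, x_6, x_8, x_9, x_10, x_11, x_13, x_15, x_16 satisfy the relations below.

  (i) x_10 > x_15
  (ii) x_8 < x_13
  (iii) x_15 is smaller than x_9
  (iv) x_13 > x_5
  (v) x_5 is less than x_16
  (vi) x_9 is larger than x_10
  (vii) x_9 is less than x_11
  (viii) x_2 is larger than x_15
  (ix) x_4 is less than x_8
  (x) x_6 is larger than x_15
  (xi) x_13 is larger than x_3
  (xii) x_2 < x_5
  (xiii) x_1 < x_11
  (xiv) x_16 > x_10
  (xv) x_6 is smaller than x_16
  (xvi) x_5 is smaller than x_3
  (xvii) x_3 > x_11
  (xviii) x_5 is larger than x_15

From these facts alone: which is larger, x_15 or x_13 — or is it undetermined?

Link the given pairs in sequence: x_15 < x_10; x_10 < x_9; x_9 < x_11; x_11 < x_3; x_3 < x_13.
Together: x_15 < x_10 < x_9 < x_11 < x_3 < x_13.
So x_13 is larger.

x_13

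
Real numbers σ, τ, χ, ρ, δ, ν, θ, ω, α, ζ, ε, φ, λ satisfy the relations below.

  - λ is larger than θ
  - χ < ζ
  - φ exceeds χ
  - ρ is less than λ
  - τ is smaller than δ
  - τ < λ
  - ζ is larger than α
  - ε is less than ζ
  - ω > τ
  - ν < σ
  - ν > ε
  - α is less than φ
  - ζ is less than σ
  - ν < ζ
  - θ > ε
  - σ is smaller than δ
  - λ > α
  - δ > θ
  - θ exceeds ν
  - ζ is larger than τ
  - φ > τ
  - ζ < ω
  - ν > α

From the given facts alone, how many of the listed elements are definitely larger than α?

From α the given relations immediately reach ν, ζ, λ, φ.
From those, θ, σ, ω — 7 in total.
From those, δ — 8 in total.
No other element is forced above α by the given relations, so the count is 8.

8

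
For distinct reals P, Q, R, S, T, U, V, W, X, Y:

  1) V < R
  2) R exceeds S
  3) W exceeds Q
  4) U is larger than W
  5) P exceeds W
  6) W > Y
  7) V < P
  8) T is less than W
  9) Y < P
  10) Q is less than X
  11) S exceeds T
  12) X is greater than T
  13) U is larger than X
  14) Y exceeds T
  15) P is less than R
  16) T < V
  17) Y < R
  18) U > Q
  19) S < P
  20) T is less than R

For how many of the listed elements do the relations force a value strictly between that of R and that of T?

The relations place T below R. An element lies strictly between them when it is forced above T and also forced below R.
Above T: {S, V, Y, W, P, X, U}. Below R: {S, Q, V, Y, W, P}.
Intersection: {S, V, Y, W, P} — 5.

5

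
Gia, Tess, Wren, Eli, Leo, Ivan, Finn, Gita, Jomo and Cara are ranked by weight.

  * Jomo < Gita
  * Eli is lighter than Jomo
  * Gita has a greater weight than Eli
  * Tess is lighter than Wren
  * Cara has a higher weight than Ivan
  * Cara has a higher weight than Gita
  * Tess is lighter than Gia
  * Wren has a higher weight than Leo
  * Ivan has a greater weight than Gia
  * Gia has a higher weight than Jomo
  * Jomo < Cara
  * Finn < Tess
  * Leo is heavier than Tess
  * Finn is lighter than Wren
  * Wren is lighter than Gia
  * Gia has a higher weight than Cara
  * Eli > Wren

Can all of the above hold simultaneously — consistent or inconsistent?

Chaining the given relations yields Cara < Gia < Ivan, so Cara < Ivan. But one relation states Ivan < Cara. These cannot both hold.

inconsistent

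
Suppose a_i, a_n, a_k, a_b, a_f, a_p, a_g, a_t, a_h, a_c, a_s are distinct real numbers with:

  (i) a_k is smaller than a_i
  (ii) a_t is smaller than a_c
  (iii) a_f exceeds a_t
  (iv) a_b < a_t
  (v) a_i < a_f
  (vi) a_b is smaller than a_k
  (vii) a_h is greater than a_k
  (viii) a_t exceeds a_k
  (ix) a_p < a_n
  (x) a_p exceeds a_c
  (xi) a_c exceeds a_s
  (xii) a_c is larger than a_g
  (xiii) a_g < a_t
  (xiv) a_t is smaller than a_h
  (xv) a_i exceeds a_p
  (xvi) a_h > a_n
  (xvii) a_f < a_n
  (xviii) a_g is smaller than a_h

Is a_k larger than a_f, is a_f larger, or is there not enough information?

a_f

Link the given pairs in sequence: a_k < a_t; a_t < a_c; a_c < a_p; a_p < a_i; a_i < a_f.
Together: a_k < a_t < a_c < a_p < a_i < a_f.
So a_f is larger.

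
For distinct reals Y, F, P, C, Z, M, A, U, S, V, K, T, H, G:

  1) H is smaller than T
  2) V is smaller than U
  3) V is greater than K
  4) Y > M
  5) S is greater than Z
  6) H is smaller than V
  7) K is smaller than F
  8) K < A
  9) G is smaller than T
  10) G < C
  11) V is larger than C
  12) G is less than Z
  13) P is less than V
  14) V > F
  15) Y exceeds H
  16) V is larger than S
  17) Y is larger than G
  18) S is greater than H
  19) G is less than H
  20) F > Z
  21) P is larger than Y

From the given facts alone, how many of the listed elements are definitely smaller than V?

10

Directly below V: H, C, K, S, P, F.
One step further: G, Y, Z (9 so far).
One step further: M (10 so far).
Nothing else is reachable below V; 10 in all.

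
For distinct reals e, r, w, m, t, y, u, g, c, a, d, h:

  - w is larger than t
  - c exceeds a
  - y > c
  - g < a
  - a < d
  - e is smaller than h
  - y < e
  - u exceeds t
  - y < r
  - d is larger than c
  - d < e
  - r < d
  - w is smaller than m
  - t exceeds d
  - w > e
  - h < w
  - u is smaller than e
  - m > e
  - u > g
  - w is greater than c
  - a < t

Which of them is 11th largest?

a

Chaining the given pairs: g < a < c < y < r < d < t < u < e < h < w < m.
The 11th largest is a.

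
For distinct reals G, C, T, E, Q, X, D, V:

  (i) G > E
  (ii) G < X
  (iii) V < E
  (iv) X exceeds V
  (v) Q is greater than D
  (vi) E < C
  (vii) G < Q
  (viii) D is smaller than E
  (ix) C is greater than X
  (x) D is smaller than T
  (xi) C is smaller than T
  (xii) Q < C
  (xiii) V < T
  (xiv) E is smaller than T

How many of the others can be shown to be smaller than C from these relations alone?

6

From C the given relations immediately reach E, Q, X.
From those, V, D, G — 6 in total.
Nothing else is reachable below C; 6 in all.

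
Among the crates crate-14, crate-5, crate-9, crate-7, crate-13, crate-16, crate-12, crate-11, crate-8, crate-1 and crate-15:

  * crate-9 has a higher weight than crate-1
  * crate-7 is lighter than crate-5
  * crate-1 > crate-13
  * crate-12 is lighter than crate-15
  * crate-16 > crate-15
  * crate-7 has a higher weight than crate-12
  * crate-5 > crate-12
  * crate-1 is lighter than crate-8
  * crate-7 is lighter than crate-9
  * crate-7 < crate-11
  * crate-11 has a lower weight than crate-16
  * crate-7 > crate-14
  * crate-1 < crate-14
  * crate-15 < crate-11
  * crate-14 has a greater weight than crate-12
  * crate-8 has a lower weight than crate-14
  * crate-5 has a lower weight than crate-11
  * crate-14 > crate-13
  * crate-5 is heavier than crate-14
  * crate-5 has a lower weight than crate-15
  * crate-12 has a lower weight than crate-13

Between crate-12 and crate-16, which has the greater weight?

The relevant relations are crate-12 < crate-13; crate-13 < crate-1; crate-1 < crate-14; crate-14 < crate-7; crate-7 < crate-5; crate-5 < crate-15; crate-15 < crate-11; crate-11 < crate-16.
Together: crate-12 < crate-13 < crate-1 < crate-14 < crate-7 < crate-5 < crate-15 < crate-11 < crate-16.
So crate-12 < crate-16; crate-16 is the heavier of the two.

crate-16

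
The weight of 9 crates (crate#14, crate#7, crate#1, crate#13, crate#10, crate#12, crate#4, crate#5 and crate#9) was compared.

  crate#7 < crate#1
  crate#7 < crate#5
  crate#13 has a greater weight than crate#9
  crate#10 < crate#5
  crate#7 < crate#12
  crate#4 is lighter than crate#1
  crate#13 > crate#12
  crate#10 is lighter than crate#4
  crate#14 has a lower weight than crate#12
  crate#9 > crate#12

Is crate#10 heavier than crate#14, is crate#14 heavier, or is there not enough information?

undetermined

Following every chain through crate#10: above crate#10 we get crate#4, crate#1, crate#5.
crate#14 is not reached, and no chain runs the other way from crate#14 to crate#10.
So the given relations leave the order of crate#10 and crate#14 undetermined.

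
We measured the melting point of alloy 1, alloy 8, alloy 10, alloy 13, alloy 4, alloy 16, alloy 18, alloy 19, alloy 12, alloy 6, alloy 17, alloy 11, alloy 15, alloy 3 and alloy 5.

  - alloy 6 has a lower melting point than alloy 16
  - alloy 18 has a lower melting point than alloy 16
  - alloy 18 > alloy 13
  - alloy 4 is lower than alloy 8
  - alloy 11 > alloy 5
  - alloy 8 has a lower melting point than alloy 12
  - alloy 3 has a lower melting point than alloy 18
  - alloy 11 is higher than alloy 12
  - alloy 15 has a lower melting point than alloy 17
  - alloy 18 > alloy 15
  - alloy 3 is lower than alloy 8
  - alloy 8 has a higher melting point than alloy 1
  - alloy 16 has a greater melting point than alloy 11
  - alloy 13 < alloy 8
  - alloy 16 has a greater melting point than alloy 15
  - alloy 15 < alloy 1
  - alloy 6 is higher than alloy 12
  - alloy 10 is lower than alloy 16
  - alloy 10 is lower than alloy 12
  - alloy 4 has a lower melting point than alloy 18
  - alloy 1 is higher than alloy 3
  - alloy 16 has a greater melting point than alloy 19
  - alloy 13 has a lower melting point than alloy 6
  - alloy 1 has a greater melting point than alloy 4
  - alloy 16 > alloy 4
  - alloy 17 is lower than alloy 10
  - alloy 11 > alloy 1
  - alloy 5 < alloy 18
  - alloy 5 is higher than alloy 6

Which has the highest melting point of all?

alloy 16

alloy 15 is not greatest since alloy 15 < alloy 16; alloy 4 is not greatest since alloy 4 < alloy 1; alloy 13 is not greatest since alloy 13 < alloy 8; alloy 3 is not greatest since alloy 3 < alloy 8; alloy 17 is not greatest since alloy 17 < alloy 10; alloy 10 is not greatest since alloy 10 < alloy 12; alloy 1 is not greatest since alloy 1 < alloy 8; alloy 8 is not greatest since alloy 8 < alloy 12; alloy 12 is not greatest since alloy 12 < alloy 6; alloy 6 is not greatest since alloy 6 < alloy 16; alloy 5 is not greatest since alloy 5 < alloy 18; alloy 19 is not greatest since alloy 19 < alloy 16; alloy 18 is not greatest since alloy 18 < alloy 16; alloy 11 is not greatest since alloy 11 < alloy 16.
Only alloy 16 has nothing above it, so alloy 16 is the highest melting point.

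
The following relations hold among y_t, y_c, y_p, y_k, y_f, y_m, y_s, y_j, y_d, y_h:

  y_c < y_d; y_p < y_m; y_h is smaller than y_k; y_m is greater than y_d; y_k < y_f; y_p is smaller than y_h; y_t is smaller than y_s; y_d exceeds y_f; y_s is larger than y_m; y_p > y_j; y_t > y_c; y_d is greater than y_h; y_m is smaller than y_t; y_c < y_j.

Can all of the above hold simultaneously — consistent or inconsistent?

Every relation is compatible with y_c < y_j < y_p < y_h < y_k < y_f < y_d < y_m < y_t < y_s; the set is consistent.

consistent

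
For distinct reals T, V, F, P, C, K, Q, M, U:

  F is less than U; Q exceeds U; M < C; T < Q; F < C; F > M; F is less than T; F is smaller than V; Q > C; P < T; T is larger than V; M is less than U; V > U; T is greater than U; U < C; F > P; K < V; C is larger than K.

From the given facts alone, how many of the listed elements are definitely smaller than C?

Directly below C: M, F, K, U.
One step further: P (5 so far).
No other element is forced below C by the given relations, so the count is 5.

5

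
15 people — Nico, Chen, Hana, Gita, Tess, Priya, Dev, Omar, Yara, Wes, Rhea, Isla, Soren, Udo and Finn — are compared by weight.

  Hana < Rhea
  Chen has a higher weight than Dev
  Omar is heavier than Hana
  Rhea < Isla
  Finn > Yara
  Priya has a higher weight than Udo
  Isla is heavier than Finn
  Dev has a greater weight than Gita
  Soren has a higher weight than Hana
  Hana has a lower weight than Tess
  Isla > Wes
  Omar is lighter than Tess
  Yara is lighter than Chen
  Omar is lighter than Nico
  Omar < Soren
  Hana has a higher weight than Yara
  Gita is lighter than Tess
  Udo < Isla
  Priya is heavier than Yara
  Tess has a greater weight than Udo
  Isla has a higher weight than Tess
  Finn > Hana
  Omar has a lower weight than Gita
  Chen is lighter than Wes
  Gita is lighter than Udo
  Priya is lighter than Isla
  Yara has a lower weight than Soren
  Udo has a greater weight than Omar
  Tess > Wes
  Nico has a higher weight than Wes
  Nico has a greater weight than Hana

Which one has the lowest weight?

Yara

Chaining upward from Yara: directly above it, Hana, Priya, Chen, Finn, Soren; then Omar, Rhea, Wes, Tess, Nico, Isla; then Gita, Udo; then Dev.
That covers every other element, and nothing is given below Yara, so Yara is the lowest weight.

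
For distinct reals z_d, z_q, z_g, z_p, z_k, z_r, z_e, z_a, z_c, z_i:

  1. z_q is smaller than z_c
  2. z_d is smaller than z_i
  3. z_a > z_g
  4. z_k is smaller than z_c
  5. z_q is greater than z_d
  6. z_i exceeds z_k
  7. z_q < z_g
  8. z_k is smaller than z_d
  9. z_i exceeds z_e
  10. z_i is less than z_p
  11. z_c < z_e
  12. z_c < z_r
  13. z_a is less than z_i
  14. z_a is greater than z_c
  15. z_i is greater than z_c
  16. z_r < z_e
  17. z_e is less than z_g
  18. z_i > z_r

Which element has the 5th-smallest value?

Piecing the relations together gives one ordering: z_k < z_d < z_q < z_c < z_r < z_e < z_g < z_a < z_i < z_p.
The 5th smallest is z_r.

z_r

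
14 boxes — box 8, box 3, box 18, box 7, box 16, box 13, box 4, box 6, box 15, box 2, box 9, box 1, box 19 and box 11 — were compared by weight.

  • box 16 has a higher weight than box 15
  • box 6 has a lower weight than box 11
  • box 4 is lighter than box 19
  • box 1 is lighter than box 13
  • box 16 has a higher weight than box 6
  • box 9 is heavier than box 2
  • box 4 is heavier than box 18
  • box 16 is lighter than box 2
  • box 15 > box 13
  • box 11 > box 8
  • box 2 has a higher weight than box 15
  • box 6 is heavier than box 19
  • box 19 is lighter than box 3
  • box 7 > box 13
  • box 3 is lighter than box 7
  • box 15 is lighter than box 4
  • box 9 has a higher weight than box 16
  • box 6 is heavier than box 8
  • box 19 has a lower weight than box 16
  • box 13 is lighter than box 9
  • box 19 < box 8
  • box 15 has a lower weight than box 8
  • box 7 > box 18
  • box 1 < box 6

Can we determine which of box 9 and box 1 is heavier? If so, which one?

box 9

Chaining the given relations: box 1 < box 13 < box 15 < box 4 < box 19 < box 8 < box 6 < box 16 < box 2 < box 9.
So box 9 is heavier.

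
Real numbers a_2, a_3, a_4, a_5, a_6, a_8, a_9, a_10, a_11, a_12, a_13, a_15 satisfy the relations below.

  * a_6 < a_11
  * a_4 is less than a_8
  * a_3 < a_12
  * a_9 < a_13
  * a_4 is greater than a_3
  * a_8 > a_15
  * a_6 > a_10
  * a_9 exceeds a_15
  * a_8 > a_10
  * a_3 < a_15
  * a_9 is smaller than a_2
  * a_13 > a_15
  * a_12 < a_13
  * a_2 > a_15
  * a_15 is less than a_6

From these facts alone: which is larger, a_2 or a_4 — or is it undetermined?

undetermined

Following every chain through a_4: above a_4 we get a_8; below a_4 we get a_3.
a_2 is not reached, and no chain runs the other way from a_2 to a_4.
So the given relations leave the order of a_4 and a_2 undetermined.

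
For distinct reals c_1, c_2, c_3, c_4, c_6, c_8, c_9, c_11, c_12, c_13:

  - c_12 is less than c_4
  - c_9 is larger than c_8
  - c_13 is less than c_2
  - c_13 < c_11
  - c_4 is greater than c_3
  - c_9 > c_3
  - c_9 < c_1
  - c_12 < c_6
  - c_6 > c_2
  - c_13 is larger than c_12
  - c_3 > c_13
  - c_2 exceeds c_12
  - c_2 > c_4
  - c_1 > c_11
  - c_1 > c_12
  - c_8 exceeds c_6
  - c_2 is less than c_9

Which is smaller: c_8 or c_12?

c_12

Chaining the given relations: c_12 < c_13 < c_3 < c_4 < c_2 < c_6 < c_8.
So c_12 < c_8; c_12 is the smaller of the two.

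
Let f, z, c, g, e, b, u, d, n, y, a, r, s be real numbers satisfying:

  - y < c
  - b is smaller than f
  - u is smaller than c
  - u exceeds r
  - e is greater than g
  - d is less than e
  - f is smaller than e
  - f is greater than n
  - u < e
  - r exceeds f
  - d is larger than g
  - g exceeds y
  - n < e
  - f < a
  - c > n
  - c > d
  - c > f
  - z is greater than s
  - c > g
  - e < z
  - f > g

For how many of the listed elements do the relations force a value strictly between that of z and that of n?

4

The relations place n below z. An element lies strictly between them when it is forced above n and also forced below z.
Above n: {f, r, u, c, e, a}. Below z: {y, b, g, f, r, s, d, u, e}.
Intersection: {f, r, u, e} — 4.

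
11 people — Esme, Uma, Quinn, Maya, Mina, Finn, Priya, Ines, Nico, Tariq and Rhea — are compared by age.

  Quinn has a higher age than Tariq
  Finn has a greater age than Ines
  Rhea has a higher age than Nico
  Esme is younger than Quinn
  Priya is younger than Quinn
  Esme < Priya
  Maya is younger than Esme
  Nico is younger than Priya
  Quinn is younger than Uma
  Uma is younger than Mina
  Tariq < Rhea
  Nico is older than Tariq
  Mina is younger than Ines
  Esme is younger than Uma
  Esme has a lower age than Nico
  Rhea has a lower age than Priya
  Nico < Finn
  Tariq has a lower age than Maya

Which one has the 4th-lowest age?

The consecutive relations fix a unique order: Tariq < Maya < Esme < Nico < Rhea < Priya < Quinn < Uma < Mina < Ines < Finn.
The 4th smallest is Nico.

Nico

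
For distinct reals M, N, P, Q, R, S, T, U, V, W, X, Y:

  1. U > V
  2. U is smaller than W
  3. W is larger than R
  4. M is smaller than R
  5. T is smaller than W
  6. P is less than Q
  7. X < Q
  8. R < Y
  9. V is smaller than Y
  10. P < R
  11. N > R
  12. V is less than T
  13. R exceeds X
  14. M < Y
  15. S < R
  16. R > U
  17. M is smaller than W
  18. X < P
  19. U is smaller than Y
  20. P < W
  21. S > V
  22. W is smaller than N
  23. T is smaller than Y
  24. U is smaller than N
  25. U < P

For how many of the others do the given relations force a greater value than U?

From U the given relations immediately reach P, R, W, N, Y.
From those, Q — 6 in total.
No other element is forced above U by the given relations, so the count is 6.

6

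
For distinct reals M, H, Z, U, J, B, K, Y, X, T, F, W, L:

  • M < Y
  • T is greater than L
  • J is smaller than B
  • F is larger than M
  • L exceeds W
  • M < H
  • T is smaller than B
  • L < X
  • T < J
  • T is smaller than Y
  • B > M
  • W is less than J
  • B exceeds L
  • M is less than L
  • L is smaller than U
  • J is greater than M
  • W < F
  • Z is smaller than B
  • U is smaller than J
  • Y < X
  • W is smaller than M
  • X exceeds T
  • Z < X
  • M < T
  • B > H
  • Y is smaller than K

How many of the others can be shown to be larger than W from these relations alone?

11

Directly above W: M, L, J, F.
One step further: H, U, T, Y, B, X (10 so far).
One step further: K (11 so far).
Nothing else is reachable above W; 11 in all.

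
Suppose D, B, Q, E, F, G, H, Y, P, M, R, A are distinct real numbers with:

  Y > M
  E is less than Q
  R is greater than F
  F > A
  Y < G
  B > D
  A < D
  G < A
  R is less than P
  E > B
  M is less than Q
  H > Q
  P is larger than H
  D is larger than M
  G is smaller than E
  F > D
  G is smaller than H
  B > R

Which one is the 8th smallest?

B

Piecing the relations together gives one ordering: M < Y < G < A < D < F < R < B < E < Q < H < P.
Counting 8 from the smallest end gives B.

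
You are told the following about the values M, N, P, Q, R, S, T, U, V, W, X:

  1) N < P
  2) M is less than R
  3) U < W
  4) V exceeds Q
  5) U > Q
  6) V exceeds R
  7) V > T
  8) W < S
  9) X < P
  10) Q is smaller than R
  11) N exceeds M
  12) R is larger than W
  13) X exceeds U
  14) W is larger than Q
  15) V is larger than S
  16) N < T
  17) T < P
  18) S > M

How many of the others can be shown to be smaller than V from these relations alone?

8

Directly below V: Q, T, R, S.
One step further: M, N, W (7 so far).
One step further: U (8 so far).
Nothing else is reachable below V; 8 in all.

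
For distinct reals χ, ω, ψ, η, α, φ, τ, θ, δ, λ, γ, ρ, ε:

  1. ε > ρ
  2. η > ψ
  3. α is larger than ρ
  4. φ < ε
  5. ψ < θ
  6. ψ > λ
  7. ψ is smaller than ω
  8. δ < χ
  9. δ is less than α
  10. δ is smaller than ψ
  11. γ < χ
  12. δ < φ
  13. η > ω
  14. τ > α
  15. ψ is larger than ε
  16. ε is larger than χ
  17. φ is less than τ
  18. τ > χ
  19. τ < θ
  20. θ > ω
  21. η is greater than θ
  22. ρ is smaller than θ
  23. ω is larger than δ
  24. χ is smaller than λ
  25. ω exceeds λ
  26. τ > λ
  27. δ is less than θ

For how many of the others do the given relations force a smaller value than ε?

From ε the given relations immediately reach φ, χ, ρ.
From those, δ, γ — 5 in total.
Nothing else is reachable below ε; 5 in all.

5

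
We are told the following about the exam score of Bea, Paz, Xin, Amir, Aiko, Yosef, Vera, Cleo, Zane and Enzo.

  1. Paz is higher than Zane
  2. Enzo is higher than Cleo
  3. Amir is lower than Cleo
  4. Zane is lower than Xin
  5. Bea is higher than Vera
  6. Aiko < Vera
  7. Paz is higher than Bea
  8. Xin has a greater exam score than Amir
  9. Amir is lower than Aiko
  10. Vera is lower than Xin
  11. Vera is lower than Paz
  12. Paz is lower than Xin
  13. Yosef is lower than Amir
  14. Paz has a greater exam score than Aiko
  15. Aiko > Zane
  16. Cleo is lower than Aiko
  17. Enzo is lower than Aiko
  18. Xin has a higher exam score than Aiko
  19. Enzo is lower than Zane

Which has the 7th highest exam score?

The consecutive relations fix a unique order: Yosef < Amir < Cleo < Enzo < Zane < Aiko < Vera < Bea < Paz < Xin.
The 7th largest is Enzo.

Enzo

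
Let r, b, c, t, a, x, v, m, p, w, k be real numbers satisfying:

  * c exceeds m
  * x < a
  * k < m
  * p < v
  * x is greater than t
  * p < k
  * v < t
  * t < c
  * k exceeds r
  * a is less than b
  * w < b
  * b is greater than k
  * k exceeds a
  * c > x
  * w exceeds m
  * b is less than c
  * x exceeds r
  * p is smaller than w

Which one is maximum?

c

p is not greatest since p < v; v is not greatest since v < t; r is not greatest since r < x; t is not greatest since t < x; x is not greatest since x < c; a is not greatest since a < k; k is not greatest since k < b; m is not greatest since m < c; w is not greatest since w < b; b is not greatest since b < c.
Only c has nothing above it, so c is the maximum.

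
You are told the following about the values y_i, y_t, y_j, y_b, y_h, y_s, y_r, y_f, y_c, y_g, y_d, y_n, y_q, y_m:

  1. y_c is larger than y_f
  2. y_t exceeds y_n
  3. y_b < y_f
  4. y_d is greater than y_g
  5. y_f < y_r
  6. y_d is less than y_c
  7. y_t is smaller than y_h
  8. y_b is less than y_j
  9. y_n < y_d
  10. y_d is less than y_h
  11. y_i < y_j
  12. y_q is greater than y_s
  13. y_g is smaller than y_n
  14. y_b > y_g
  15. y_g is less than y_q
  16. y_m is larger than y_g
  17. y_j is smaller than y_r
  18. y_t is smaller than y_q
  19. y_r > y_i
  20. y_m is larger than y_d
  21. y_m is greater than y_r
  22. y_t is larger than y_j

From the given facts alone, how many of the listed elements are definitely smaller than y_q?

From y_q the given relations immediately reach y_s, y_g, y_t.
From those, y_j, y_n — 5 in total.
From those, y_b, y_i — 7 in total.
No other element is forced below y_q by the given relations, so the count is 7.

7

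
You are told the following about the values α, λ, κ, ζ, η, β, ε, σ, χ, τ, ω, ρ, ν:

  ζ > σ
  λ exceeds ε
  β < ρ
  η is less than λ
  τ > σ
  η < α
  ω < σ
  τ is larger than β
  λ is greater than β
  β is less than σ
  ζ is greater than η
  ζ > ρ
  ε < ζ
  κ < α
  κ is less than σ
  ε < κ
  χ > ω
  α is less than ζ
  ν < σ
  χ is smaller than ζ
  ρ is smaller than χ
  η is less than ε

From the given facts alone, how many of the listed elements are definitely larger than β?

6

The elements the relations force above β are ρ, χ, λ, σ, ζ, τ — no chain reaches any other.
That is 6.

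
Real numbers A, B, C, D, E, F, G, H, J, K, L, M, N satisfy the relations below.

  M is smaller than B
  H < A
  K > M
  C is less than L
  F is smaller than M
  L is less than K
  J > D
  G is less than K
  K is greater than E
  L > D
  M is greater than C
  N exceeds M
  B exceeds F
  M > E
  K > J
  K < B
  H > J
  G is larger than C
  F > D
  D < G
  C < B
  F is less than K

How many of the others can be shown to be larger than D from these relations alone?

10

Directly above D: F, G, L, J.
One step further: M, K, H, B (8 so far).
One step further: N, A (10 so far).
No other element is forced above D by the given relations, so the count is 10.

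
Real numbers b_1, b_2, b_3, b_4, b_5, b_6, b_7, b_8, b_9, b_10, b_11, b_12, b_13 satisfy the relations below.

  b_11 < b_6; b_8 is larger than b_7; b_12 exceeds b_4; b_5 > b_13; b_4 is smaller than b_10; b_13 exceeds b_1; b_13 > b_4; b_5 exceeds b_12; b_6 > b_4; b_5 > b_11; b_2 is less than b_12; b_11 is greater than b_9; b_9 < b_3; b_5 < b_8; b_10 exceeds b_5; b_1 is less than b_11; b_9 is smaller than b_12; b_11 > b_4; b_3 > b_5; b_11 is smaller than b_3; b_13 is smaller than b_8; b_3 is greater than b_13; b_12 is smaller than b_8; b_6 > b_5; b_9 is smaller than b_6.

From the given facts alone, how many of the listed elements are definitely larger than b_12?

From b_12 the given relations immediately reach b_5, b_8.
From those, b_10, b_6, b_3 — 5 in total.
No other element is forced above b_12 by the given relations, so the count is 5.

5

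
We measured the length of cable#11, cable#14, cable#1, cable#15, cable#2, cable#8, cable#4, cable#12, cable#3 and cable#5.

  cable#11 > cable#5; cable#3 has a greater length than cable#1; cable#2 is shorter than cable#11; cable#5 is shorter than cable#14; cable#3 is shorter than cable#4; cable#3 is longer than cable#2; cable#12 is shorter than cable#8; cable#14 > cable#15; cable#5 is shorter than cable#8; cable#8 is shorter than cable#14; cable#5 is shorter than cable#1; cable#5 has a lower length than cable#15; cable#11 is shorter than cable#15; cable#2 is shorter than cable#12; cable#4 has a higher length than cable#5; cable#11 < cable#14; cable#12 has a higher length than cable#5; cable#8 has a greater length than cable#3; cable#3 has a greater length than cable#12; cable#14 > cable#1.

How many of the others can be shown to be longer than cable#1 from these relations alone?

The elements the relations force above cable#1 are cable#3, cable#4, cable#8, cable#14 — no chain reaches any other.
That is 4.

4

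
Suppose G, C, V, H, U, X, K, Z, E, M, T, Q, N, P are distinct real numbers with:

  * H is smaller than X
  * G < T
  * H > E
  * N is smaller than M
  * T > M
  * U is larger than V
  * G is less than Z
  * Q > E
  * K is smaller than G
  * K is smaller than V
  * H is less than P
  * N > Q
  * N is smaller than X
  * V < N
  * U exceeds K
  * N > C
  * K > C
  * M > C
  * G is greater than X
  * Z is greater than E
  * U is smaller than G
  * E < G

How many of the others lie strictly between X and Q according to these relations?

The relations place Q below X. An element lies strictly between them when it is forced above Q and also forced below X.
Above Q: {N, G, M, Z, T}. Below X: {C, E, K, V, H, N}.
Intersection: {N} — 1.

1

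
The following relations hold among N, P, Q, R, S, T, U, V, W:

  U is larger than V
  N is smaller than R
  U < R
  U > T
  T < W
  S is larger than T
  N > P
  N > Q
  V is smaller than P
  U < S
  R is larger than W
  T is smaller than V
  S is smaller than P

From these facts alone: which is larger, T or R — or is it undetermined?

R

T < V and V < U give T < U.
Then U < S extends the chain to S.
Then S < P extends the chain to P.
With P < N: T < V < U < S < P < N.
Then N < R extends the chain to R.
So R is larger.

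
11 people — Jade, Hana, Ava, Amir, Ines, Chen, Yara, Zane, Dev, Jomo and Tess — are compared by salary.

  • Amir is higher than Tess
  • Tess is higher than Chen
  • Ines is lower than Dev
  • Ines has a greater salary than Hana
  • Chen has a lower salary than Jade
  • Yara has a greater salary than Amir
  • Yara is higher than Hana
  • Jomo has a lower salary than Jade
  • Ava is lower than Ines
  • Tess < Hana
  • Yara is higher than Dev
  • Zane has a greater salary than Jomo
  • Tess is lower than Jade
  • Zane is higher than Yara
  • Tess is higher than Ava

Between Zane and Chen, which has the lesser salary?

Chaining the given relations: Chen < Tess < Hana < Ines < Dev < Yara < Zane.
So Chen < Zane; Chen is the lower of the two.

Chen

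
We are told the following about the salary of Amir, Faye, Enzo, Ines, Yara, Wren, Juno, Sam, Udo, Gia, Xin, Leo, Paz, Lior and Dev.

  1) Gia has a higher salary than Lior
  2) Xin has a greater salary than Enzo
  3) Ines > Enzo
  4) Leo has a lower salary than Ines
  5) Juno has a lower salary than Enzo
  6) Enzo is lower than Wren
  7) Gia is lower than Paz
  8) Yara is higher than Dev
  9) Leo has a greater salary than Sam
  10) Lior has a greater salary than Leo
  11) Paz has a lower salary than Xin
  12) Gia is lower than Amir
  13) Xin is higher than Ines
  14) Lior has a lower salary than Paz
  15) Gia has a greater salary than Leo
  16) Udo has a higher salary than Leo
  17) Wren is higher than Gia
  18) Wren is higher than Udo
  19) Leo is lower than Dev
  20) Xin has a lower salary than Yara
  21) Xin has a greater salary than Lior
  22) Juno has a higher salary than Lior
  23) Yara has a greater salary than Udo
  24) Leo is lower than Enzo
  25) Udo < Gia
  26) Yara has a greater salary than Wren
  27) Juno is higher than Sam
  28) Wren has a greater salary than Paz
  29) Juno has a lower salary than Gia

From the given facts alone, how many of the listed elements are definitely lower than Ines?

The elements the relations force below Ines are Sam, Leo, Lior, Juno, Enzo — no chain reaches any other.
That is 5.

5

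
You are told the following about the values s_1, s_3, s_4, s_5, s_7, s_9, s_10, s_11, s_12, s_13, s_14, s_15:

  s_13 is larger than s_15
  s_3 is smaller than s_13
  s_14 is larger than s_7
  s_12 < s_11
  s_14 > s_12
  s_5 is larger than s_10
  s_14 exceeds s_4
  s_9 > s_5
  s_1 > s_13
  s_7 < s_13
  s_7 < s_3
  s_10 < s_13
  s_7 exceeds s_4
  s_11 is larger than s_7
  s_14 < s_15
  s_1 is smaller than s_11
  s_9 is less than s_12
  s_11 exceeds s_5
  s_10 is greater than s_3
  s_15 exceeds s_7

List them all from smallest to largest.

s_4 < s_7 < s_3 < s_10 < s_5 < s_9 < s_12 < s_14 < s_15 < s_13 < s_1 < s_11

Nothing is placed below s_4, so it is least; from there s_4 < s_7; s_7 < s_3; s_3 < s_10; s_10 < s_5; s_5 < s_9; s_9 < s_12; s_12 < s_14; s_14 < s_15; s_15 < s_13; s_13 < s_1; s_1 < s_11, each given directly.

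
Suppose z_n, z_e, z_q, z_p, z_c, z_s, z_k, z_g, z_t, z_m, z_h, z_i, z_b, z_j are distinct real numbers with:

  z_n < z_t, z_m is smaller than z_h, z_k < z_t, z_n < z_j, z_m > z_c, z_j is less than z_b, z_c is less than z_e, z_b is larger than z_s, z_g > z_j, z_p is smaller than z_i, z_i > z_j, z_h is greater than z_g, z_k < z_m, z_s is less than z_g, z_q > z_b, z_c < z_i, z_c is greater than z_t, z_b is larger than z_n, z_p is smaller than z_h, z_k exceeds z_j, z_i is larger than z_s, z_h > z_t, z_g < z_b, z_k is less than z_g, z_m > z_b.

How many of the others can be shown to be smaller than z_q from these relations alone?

6

Directly below z_q: z_b.
One step further: z_s, z_n, z_j, z_g (5 so far).
One step further: z_k (6 so far).
Nothing else is reachable below z_q; 6 in all.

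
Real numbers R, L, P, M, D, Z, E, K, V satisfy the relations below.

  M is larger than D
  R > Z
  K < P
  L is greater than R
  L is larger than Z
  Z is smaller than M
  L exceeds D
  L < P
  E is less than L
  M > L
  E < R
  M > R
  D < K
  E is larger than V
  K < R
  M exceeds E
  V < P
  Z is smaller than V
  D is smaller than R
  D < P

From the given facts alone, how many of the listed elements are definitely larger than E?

4

From E the given relations immediately reach R, L, M.
From those, P — 4 in total.
No other element is forced above E by the given relations, so the count is 4.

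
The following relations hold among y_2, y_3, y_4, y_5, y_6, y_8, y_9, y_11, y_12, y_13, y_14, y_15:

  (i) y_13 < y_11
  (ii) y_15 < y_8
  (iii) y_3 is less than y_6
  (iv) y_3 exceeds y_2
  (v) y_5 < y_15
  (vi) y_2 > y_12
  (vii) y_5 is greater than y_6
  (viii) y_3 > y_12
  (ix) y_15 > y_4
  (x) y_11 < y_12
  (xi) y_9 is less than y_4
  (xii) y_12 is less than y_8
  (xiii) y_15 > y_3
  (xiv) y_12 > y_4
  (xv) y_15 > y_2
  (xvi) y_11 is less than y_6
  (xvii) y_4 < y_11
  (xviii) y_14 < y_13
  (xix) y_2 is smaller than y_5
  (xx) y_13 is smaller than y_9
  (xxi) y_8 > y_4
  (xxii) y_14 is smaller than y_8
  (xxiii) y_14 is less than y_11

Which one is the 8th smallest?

Piecing the relations together gives one ordering: y_14 < y_13 < y_9 < y_4 < y_11 < y_12 < y_2 < y_3 < y_6 < y_5 < y_15 < y_8.
Counting 8 from the smallest end gives y_3.

y_3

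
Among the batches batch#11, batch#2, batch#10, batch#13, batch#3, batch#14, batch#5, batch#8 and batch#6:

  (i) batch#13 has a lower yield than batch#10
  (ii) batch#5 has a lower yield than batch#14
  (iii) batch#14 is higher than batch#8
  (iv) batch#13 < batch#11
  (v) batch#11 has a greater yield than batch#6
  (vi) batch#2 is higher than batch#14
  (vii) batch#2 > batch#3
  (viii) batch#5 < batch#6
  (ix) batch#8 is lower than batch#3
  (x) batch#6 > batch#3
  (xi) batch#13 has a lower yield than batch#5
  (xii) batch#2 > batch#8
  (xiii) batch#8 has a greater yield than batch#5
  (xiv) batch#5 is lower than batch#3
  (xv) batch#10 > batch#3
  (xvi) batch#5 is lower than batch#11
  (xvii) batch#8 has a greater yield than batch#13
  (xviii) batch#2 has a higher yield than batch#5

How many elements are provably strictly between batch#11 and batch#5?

The relations place batch#5 below batch#11. An element lies strictly between them when it is forced above batch#5 and also forced below batch#11.
Above batch#5: {batch#8, batch#3, batch#14, batch#2, batch#10, batch#6}. Below batch#11: {batch#13, batch#8, batch#3, batch#6}.
Intersection: {batch#8, batch#3, batch#6} — 3.

3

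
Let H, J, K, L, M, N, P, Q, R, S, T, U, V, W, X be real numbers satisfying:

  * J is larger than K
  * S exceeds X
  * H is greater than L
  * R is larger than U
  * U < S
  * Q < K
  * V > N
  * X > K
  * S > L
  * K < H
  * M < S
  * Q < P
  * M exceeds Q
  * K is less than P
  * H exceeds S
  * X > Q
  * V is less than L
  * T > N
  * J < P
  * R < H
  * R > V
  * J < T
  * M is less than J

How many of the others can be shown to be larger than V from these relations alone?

From V the given relations immediately reach L, R.
From those, S, H — 4 in total.
Nothing else is reachable above V; 4 in all.

4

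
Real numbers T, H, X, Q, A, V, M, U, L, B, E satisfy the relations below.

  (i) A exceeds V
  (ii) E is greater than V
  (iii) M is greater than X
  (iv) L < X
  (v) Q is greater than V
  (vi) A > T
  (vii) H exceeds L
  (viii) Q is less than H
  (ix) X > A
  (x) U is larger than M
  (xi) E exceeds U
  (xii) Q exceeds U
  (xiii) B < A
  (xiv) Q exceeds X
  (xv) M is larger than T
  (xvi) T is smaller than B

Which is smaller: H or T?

Following the relations from T: T < B < A < X < M < U < Q < H.
So T < H; T is the smaller of the two.

T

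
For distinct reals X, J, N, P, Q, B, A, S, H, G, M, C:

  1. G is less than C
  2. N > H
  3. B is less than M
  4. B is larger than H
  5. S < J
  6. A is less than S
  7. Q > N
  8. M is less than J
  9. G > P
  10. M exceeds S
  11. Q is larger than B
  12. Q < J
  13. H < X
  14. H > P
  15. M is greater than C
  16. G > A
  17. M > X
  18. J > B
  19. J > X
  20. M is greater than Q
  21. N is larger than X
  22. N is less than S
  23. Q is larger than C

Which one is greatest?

A is not greatest since A < G; P is not greatest since P < H; H is not greatest since H < B; X is not greatest since X < M; G is not greatest since G < C; B is not greatest since B < M; N is not greatest since N < Q; C is not greatest since C < M; Q is not greatest since Q < J; S is not greatest since S < J; M is not greatest since M < J.
Only J has nothing above it, so J is the greatest.

J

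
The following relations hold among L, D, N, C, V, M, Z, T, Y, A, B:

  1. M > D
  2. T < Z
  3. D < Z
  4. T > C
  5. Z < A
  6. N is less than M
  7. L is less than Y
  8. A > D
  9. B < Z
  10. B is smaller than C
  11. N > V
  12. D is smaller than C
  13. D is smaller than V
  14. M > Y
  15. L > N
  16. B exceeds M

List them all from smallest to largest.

The consecutive links are each given: D < V; V < N; N < L; L < Y; Y < M; M < B; B < C; C < T; T < Z; Z < A.

D < V < N < L < Y < M < B < C < T < Z < A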